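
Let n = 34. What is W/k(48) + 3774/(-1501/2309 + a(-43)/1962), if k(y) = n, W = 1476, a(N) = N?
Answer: -7794746946/1398709 ≈ -5572.8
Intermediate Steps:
k(y) = 34
W/k(48) + 3774/(-1501/2309 + a(-43)/1962) = 1476/34 + 3774/(-1501/2309 - 43/1962) = 1476*(1/34) + 3774/(-1501*1/2309 - 43*1/1962) = 738/17 + 3774/(-1501/2309 - 43/1962) = 738/17 + 3774/(-3044249/4530258) = 738/17 + 3774*(-4530258/3044249) = 738/17 - 462086316/82277 = -7794746946/1398709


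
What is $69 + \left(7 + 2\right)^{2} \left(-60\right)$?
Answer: $-4791$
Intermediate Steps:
$69 + \left(7 + 2\right)^{2} \left(-60\right) = 69 + 9^{2} \left(-60\right) = 69 + 81 \left(-60\right) = 69 - 4860 = -4791$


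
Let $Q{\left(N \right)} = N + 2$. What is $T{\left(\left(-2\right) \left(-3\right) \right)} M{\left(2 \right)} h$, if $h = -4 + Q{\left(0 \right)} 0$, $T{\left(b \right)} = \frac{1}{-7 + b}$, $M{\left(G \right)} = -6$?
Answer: $-24$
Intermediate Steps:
$Q{\left(N \right)} = 2 + N$
$h = -4$ ($h = -4 + \left(2 + 0\right) 0 = -4 + 2 \cdot 0 = -4 + 0 = -4$)
$T{\left(\left(-2\right) \left(-3\right) \right)} M{\left(2 \right)} h = \frac{1}{-7 - -6} \left(-6\right) \left(-4\right) = \frac{1}{-7 + 6} \left(-6\right) \left(-4\right) = \frac{1}{-1} \left(-6\right) \left(-4\right) = \left(-1\right) \left(-6\right) \left(-4\right) = 6 \left(-4\right) = -24$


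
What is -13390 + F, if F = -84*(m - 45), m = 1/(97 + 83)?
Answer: -144157/15 ≈ -9610.5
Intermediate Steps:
m = 1/180 ≈ 0.0055556
F = 56693/15 (F = -84*(1/180 - 45) = -84*(-8099/180) = 56693/15 ≈ 3779.5)
-13390 + F = -13390 + 56693/15 = -144157/15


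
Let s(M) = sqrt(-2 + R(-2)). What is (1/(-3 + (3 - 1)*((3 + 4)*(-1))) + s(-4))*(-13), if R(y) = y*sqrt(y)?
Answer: 13/17 - 13*sqrt(-2 - 2*I*sqrt(2)) ≈ -10.358 + 21.488*I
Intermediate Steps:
R(y) = y**(3/2)
s(M) = sqrt(-2 - 2*I*sqrt(2)) (s(M) = sqrt(-2 + (-2)**(3/2)) = sqrt(-2 - 2*I*sqrt(2)))
(1/(-3 + (3 - 1)*((3 + 4)*(-1))) + s(-4))*(-13) = (1/(-3 + (3 - 1)*((3 + 4)*(-1))) + sqrt(-2 - 2*I*sqrt(2)))*(-13) = (1/(-3 + 2*(7*(-1))) + sqrt(-2 - 2*I*sqrt(2)))*(-13) = (1/(-3 + 2*(-7)) + sqrt(-2 - 2*I*sqrt(2)))*(-13) = (1/(-3 - 14) + sqrt(-2 - 2*I*sqrt(2)))*(-13) = (1/(-17) + sqrt(-2 - 2*I*sqrt(2)))*(-13) = (-1/17 + sqrt(-2 - 2*I*sqrt(2)))*(-13) = 13/17 - 13*sqrt(-2 - 2*I*sqrt(2))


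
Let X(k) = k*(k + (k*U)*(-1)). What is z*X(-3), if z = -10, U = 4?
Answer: 270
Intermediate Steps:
X(k) = -3*k**2 (X(k) = k*(k + (k*4)*(-1)) = k*(k + (4*k)*(-1)) = k*(k - 4*k) = k*(-3*k) = -3*k**2)
z*X(-3) = -(-30)*(-3)**2 = -(-30)*9 = -10*(-27) = 270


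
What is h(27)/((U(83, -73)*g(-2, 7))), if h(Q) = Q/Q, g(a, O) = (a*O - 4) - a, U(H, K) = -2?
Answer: 1/32 ≈ 0.031250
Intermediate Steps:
g(a, O) = -4 - a + O*a (g(a, O) = (O*a - 4) - a = (-4 + O*a) - a = -4 - a + O*a)
h(Q) = 1
h(27)/((U(83, -73)*g(-2, 7))) = 1/(-2*(-4 - 1*(-2) + 7*(-2))) = 1/(-2*(-4 + 2 - 14)) = 1/(-2*(-16)) = 1/32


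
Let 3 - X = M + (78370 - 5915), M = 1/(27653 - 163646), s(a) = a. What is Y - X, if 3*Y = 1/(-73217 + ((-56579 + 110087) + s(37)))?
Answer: 193827524188789/2675254296 ≈ 72452.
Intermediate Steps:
M = -1/135993 (M = 1/(-135993) = -1/135993 ≈ -7.3533e-6)
Y = -1/59016 (Y = 1/(3*(-73217 + ((-56579 + 110087) + 37))) = 1/(3*(-73217 + (53508 + 37))) = 1/(3*(-73217 + 53545)) = (1/3)/(-19672) = (1/3)*(-1/19672) = -1/59016 ≈ -1.6945e-5)
X = -9852964835/135993 (X = 3 - (-1/135993 + (78370 - 5915)) = 3 - (-1/135993 + 72455) = 3 - 1*9853372814/135993 = 3 - 9853372814/135993 = -9852964835/135993 ≈ -72452.)
Y - X = -1/59016 - 1*(-9852964835/135993) = -1/59016 + 9852964835/135993 = 193827524188789/2675254296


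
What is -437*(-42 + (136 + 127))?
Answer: -96577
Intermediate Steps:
-437*(-42 + (136 + 127)) = -437*(-42 + 263) = -437*221 = -96577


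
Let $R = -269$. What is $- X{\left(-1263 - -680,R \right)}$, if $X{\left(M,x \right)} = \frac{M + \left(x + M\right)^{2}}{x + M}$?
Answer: $\frac{725321}{852} \approx 851.32$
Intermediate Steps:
$X{\left(M,x \right)} = \frac{M + \left(M + x\right)^{2}}{M + x}$
$- X{\left(-1263 - -680,R \right)} = - (\left(-1263 - -680\right) - 269 + \frac{-1263 - -680}{\left(-1263 - -680\right) - 269}) = - (\left(-1263 + 680\right) - 269 + \frac{-1263 + 680}{\left(-1263 + 680\right) - 269}) = - (-583 - 269 - \frac{583}{-583 - 269}) = - (-583 - 269 - \frac{583}{-852}) = - (-583 - 269 - - \frac{583}{852}) = - (-583 - 269 + \frac{583}{852}) = \left(-1\right) \left(- \frac{725321}{852}\right) = \frac{725321}{852}$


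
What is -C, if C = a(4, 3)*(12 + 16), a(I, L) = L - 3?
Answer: 0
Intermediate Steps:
a(I, L) = -3 + L
C = 0 (C = (-3 + 3)*(12 + 16) = 0*28 = 0)
-C = -1*0 = 0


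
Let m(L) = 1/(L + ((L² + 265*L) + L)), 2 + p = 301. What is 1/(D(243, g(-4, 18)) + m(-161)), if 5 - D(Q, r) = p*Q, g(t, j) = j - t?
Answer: -17066/1239879033 ≈ -1.3764e-5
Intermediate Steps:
p = 299 (p = -2 + 301 = 299)
m(L) = 1/(L² + 267*L) (m(L) = 1/(L + (L² + 266*L)) = 1/(L² + 267*L))
D(Q, r) = 5 - 299*Q
1/(D(243, g(-4, 18)) + m(-161)) = 1/((5 - 299*243) + 1/((-161)*(267 - 161))) = 1/((5 - 72657) - 1/161/106) = 1/(-72652 - 1/161*1/106) = 1/(-72652 - 1/17066) = 1/(-1239879033/17066) = -17066/1239879033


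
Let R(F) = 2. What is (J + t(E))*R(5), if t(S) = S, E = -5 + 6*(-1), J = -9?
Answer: -40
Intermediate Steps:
E = -11 (E = -5 - 6 = -11)
(J + t(E))*R(5) = (-9 - 11)*2 = -20*2 = -40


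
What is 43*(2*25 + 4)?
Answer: 2322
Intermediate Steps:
43*(2*25 + 4) = 43*(50 + 4) = 43*54 = 2322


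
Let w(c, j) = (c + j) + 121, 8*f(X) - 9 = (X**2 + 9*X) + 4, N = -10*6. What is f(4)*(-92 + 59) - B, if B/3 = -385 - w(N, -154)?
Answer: 4863/8 ≈ 607.88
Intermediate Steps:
N = -60
f(X) = 13/8 + X**2/8 + 9*X/8 (f(X) = 9/8 + ((X**2 + 9*X) + 4)/8 = 9/8 + (4 + X**2 + 9*X)/8 = 9/8 + (1/2 + X**2/8 + 9*X/8) = 13/8 + X**2/8 + 9*X/8)
w(c, j) = 121 + c + j
B = -876 (B = 3*(-385 - (121 - 60 - 154)) = 3*(-385 - 1*(-93)) = 3*(-385 + 93) = 3*(-292) = -876)
f(4)*(-92 + 59) - B = (13/8 + (1/8)*4**2 + (9/8)*4)*(-92 + 59) - 1*(-876) = (13/8 + (1/8)*16 + 9/2)*(-33) + 876 = (13/8 + 2 + 9/2)*(-33) + 876 = (65/8)*(-33) + 876 = -2145/8 + 876 = 4863/8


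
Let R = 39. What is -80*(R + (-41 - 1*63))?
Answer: 5200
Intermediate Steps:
-80*(R + (-41 - 1*63)) = -80*(39 + (-41 - 1*63)) = -80*(39 + (-41 - 63)) = -80*(39 - 104) = -80*(-65) = 5200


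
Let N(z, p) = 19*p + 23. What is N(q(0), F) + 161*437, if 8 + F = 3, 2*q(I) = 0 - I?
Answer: 70285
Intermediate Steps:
q(I) = -I/2 (q(I) = (0 - I)/2 = (-I)/2 = -I/2)
F = -5 (F = -8 + 3 = -5)
N(z, p) = 23 + 19*p
N(q(0), F) + 161*437 = (23 + 19*(-5)) + 161*437 = (23 - 95) + 70357 = -72 + 70357 = 70285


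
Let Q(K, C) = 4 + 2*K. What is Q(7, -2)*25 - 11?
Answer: 439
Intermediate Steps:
Q(7, -2)*25 - 11 = (4 + 2*7)*25 - 11 = (4 + 14)*25 - 11 = 18*25 - 11 = 450 - 11 = 439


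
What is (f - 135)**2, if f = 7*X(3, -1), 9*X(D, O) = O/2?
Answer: 5938969/324 ≈ 18330.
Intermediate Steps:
X(D, O) = O/18 (X(D, O) = (O/2)/9 = O/18)
f = -7/18 (f = 7*((1/18)*(-1)) = 7*(-1/18) = -7/18 ≈ -0.38889)
(f - 135)**2 = (-7/18 - 135)**2 = (-2437/18)**2 = 5938969/324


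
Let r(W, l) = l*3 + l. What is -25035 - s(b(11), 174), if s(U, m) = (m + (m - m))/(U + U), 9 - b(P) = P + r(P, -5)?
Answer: -150239/6 ≈ -25040.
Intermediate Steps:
r(W, l) = 4*l (r(W, l) = 3*l + l = 4*l)
b(P) = 29 - P (b(P) = 9 - (P + 4*(-5)) = 9 - (P - 20) = 9 - (-20 + P) = 9 + (20 - P) = 29 - P)
s(U, m) = m/(2*U) (s(U, m) = (m + 0)/((2*U)) = m*(1/(2*U)) = m/(2*U))
-25035 - s(b(11), 174) = -25035 - 174/(2*(29 - 1*11)) = -25035 - 174/(2*(29 - 11)) = -25035 - 174/(2*18) = -25035 - 1*29/6 = -25035 - 29/6 = -150239/6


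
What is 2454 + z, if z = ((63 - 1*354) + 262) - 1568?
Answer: 857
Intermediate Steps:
z = -1597 (z = ((63 - 354) + 262) - 1568 = (-291 + 262) - 1568 = -29 - 1568 = -1597)
2454 + z = 2454 - 1597 = 857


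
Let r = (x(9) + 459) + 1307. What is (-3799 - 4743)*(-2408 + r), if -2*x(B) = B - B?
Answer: 5483964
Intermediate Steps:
x(B) = 0 (x(B) = -(B - B)/2 = -½*0 = 0)
r = 1766 (r = (0 + 459) + 1307 = 459 + 1307 = 1766)
(-3799 - 4743)*(-2408 + r) = (-3799 - 4743)*(-2408 + 1766) = -8542*(-642) = 5483964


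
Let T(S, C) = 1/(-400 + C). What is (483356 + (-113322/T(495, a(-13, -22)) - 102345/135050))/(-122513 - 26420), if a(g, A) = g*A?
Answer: -361989728171/4022680330 ≈ -89.987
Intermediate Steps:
a(g, A) = A*g
(483356 + (-113322/T(495, a(-13, -22)) - 102345/135050))/(-122513 - 26420) = (483356 + (-113322/(1/(-400 - 22*(-13))) - 102345/135050))/(-122513 - 26420) = (483356 + (-113322/(1/(-400 + 286)) - 102345*1/135050))/(-148933) = (483356 + (-113322/(1/(-114)) - 20469/27010))*(-1/148933) = (483356 + (-113322/(-1/114) - 20469/27010))*(-1/148933) = (483356 + (-113322*(-114) - 20469/27010))*(-1/148933) = (483356 + (12918708 - 20469/27010))*(-1/148933) = (483356 + 348934282611/27010)*(-1/148933) = (361989728171/27010)*(-1/148933) = -361989728171/4022680330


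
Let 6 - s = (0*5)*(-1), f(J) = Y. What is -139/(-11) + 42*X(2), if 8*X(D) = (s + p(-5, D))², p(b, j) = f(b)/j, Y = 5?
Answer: 68983/176 ≈ 391.95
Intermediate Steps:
f(J) = 5
p(b, j) = 5/j
s = 6 (s = 6 - 0*5*(-1) = 6 - 0*(-1) = 6 - 1*0 = 6 + 0 = 6)
X(D) = (6 + 5/D)²/8
-139/(-11) + 42*X(2) = -139/(-11) + 42*((⅛)*(5 + 6*2)²/2²) = -139*(-1/11) + 42*((⅛)*(¼)*(5 + 12)²) = 139/11 + 42*((⅛)*(¼)*17²) = 139/11 + 42*((⅛)*(¼)*289) = 139/11 + 42*(289/32) = 139/11 + 6069/16 = 68983/176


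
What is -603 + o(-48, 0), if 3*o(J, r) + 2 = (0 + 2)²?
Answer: -1807/3 ≈ -602.33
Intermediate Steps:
o(J, r) = ⅔ (o(J, r) = -⅔ + (0 + 2)²/3 = -⅔ + (⅓)*2² = -⅔ + (⅓)*4 = -⅔ + 4/3 = ⅔)
-603 + o(-48, 0) = -603 + ⅔ = -1807/3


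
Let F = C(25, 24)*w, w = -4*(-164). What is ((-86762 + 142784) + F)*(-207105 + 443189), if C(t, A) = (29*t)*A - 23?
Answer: 2704421072056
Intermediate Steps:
w = 656
C(t, A) = -23 + 29*A*t (C(t, A) = 29*A*t - 23 = -23 + 29*A*t)
F = 11399312 (F = (-23 + 29*24*25)*656 = (-23 + 17400)*656 = 17377*656 = 11399312)
((-86762 + 142784) + F)*(-207105 + 443189) = ((-86762 + 142784) + 11399312)*(-207105 + 443189) = (56022 + 11399312)*236084 = 11455334*236084 = 2704421072056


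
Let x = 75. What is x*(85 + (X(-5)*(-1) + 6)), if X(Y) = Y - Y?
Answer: 6825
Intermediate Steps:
X(Y) = 0
x*(85 + (X(-5)*(-1) + 6)) = 75*(85 + (0*(-1) + 6)) = 75*(85 + (0 + 6)) = 75*(85 + 6) = 75*91 = 6825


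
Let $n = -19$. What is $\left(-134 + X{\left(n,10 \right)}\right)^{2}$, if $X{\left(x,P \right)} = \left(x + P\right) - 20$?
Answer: $26569$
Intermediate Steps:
$X{\left(x,P \right)} = -20 + P + x$ ($X{\left(x,P \right)} = \left(P + x\right) - 20 = -20 + P + x$)
$\left(-134 + X{\left(n,10 \right)}\right)^{2} = \left(-134 - 29\right)^{2} = \left(-163\right)^{2} = 26569$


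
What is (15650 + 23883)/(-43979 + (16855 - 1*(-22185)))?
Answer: -39533/4939 ≈ -8.0043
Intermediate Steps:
(15650 + 23883)/(-43979 + (16855 - 1*(-22185))) = 39533/(-43979 + (16855 + 22185)) = 39533/(-43979 + 39040) = 39533/(-4939) = 39533*(-1/4939) = -39533/4939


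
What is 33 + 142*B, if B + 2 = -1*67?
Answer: -9765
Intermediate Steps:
B = -69 (B = -2 - 1*67 = -2 - 67 = -69)
33 + 142*B = 33 + 142*(-69) = 33 - 9798 = -9765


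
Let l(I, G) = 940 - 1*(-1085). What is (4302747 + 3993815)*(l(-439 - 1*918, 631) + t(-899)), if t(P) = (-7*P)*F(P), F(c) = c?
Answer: -46920227396684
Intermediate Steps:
t(P) = -7*P**2 (t(P) = (-7*P)*P = -7*P**2)
l(I, G) = 2025 (l(I, G) = 940 + 1085 = 2025)
(4302747 + 3993815)*(l(-439 - 1*918, 631) + t(-899)) = (4302747 + 3993815)*(2025 - 7*(-899)**2) = 8296562*(2025 - 7*808201) = 8296562*(2025 - 5657407) = 8296562*(-5655382) = -46920227396684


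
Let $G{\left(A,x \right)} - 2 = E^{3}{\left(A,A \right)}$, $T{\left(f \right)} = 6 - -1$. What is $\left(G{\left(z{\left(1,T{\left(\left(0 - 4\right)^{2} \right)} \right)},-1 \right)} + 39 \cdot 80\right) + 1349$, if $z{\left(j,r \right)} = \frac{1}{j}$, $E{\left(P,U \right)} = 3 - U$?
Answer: $4479$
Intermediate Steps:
$T{\left(f \right)} = 7$ ($T{\left(f \right)} = 6 + 1 = 7$)
$G{\left(A,x \right)} = 2 + \left(3 - A\right)^{3}$
$\left(G{\left(z{\left(1,T{\left(\left(0 - 4\right)^{2} \right)} \right)},-1 \right)} + 39 \cdot 80\right) + 1349 = \left(\left(2 - \left(-3 + 1^{-1}\right)^{3}\right) + 39 \cdot 80\right) + 1349 = \left(\left(2 - \left(-3 + 1\right)^{3}\right) + 3120\right) + 1349 = \left(\left(2 - \left(-2\right)^{3}\right) + 3120\right) + 1349 = \left(\left(2 - -8\right) + 3120\right) + 1349 = \left(\left(2 + 8\right) + 3120\right) + 1349 = \left(10 + 3120\right) + 1349 = 3130 + 1349 = 4479$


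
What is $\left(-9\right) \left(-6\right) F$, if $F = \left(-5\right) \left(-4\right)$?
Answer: $1080$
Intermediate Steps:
$F = 20$
$\left(-9\right) \left(-6\right) F = \left(-9\right) \left(-6\right) 20 = 54 \cdot 20 = 1080$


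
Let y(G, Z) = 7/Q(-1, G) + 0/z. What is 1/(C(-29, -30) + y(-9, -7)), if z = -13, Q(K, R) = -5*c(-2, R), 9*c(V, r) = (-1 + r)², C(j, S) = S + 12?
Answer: -500/9063 ≈ -0.055169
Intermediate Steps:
C(j, S) = 12 + S
c(V, r) = (-1 + r)²/9
Q(K, R) = -5*(-1 + R)²/9
y(G, Z) = -63/(5*(-1 + G)²) (y(G, Z) = 7/((-5*(-1 + G)²/9)) + 0/(-13) = 7*(-9/(5*(-1 + G)²)) + 0*(-1/13) = -63/(5*(-1 + G)²) + 0 = -63/(5*(-1 + G)²))
1/(C(-29, -30) + y(-9, -7)) = 1/((12 - 30) - 63/(5*(-1 - 9)²)) = 1/(-18 - 63/5/(-10)²) = 1/(-18 - 63/5*1/100) = 1/(-18 - 63/500) = 1/(-9063/500) = -500/9063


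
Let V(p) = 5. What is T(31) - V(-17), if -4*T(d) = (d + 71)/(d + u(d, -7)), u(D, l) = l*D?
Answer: -603/124 ≈ -4.8629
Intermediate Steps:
u(D, l) = D*l
T(d) = (71 + d)/(24*d) (T(d) = -(d + 71)/(4*(d + d*(-7))) = -(71 + d)/(4*(d - 7*d)) = -(71 + d)/(4*((-6*d))) = -(71 + d)*(-1/(6*d))/4 = -(-1)*(71 + d)/(24*d) = (71 + d)/(24*d))
T(31) - V(-17) = (1/24)*(71 + 31)/31 - 1*5 = (1/24)*(1/31)*102 - 5 = 17/124 - 5 = -603/124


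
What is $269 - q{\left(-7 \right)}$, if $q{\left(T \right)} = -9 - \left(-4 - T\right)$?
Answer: $281$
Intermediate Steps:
$q{\left(T \right)} = -5 + T$ ($q{\left(T \right)} = -9 + \left(4 + T\right) = -5 + T$)
$269 - q{\left(-7 \right)} = 269 - \left(-5 - 7\right) = 269 - -12 = 269 + 12 = 281$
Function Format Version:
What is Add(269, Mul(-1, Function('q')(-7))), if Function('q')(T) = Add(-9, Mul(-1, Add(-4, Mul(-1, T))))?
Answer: 281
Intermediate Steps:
Function('q')(T) = Add(-5, T) (Function('q')(T) = Add(-9, Add(4, T)) = Add(-5, T))
Add(269, Mul(-1, Function('q')(-7))) = Add(269, Mul(-1, Add(-5, -7))) = Add(269, Mul(-1, -12)) = Add(269, 12) = 281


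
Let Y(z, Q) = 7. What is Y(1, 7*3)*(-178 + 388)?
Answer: 1470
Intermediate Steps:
Y(1, 7*3)*(-178 + 388) = 7*(-178 + 388) = 7*210 = 1470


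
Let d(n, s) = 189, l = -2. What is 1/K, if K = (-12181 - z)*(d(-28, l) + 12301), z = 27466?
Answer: -1/495191030 ≈ -2.0194e-9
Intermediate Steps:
K = -495191030 (K = (-12181 - 1*27466)*(189 + 12301) = (-12181 - 27466)*12490 = -39647*12490 = -495191030)
1/K = 1/(-495191030) = -1/495191030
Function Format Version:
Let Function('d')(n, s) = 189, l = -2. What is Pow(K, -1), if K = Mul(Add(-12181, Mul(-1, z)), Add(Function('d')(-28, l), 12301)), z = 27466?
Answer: Rational(-1, 495191030) ≈ -2.0194e-9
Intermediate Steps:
K = -495191030 (K = Mul(Add(-12181, Mul(-1, 27466)), Add(189, 12301)) = Mul(Add(-12181, -27466), 12490) = Mul(-39647, 12490) = -495191030)
Pow(K, -1) = Pow(-495191030, -1) = Rational(-1, 495191030)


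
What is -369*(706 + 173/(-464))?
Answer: -120814659/464 ≈ -2.6038e+5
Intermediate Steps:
-369*(706 + 173/(-464)) = -369*(706 + 173*(-1/464)) = -369*(706 - 173/464) = -369*327411/464 = -120814659/464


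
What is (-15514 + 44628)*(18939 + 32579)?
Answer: 1499895052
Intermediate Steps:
(-15514 + 44628)*(18939 + 32579) = 29114*51518 = 1499895052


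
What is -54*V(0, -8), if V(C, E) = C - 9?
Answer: 486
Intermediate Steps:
V(C, E) = -9 + C
-54*V(0, -8) = -54*(-9 + 0) = -54*(-9) = 486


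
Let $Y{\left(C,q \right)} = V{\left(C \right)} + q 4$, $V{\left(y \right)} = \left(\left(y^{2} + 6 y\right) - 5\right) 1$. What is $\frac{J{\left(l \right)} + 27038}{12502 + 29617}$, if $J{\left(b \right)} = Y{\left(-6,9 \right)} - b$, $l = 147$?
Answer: $\frac{3846}{6017} \approx 0.63919$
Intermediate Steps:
$V{\left(y \right)} = -5 + y^{2} + 6 y$ ($V{\left(y \right)} = \left(-5 + y^{2} + 6 y\right) 1 = -5 + y^{2} + 6 y$)
$Y{\left(C,q \right)} = -5 + C^{2} + 4 q + 6 C$ ($Y{\left(C,q \right)} = \left(-5 + C^{2} + 6 C\right) + q 4 = \left(-5 + C^{2} + 6 C\right) + 4 q = -5 + C^{2} + 4 q + 6 C$)
$J{\left(b \right)} = 31 - b$ ($J{\left(b \right)} = \left(-5 + \left(-6\right)^{2} + 4 \cdot 9 + 6 \left(-6\right)\right) - b = \left(-5 + 36 + 36 - 36\right) - b = 31 - b$)
$\frac{J{\left(l \right)} + 27038}{12502 + 29617} = \frac{\left(31 - 147\right) + 27038}{12502 + 29617} = \frac{\left(31 - 147\right) + 27038}{42119} = \left(-116 + 27038\right) \frac{1}{42119} = 26922 \cdot \frac{1}{42119} = \frac{3846}{6017}$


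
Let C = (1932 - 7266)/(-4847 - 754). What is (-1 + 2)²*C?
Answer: 1778/1867 ≈ 0.95233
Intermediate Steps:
C = 1778/1867 (C = -5334/(-5601) = -5334*(-1/5601) = 1778/1867 ≈ 0.95233)
(-1 + 2)²*C = (-1 + 2)²*(1778/1867) = 1²*(1778/1867) = 1*(1778/1867) = 1778/1867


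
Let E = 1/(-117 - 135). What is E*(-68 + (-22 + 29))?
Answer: 61/252 ≈ 0.24206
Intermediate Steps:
E = -1/252 (E = 1/(-252) = -1/252 ≈ -0.0039683)
E*(-68 + (-22 + 29)) = -(-68 + (-22 + 29))/252 = -(-68 + 7)/252 = -1/252*(-61) = 61/252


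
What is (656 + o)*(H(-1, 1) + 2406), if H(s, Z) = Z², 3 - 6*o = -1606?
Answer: 13346815/6 ≈ 2.2245e+6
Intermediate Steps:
o = 1609/6 (o = ½ - ⅙*(-1606) = ½ + 803/3 = 1609/6 ≈ 268.17)
(656 + o)*(H(-1, 1) + 2406) = (656 + 1609/6)*(1² + 2406) = 5545*(1 + 2406)/6 = (5545/6)*2407 = 13346815/6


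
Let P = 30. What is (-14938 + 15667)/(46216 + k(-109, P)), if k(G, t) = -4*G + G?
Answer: 729/46543 ≈ 0.015663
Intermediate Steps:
k(G, t) = -3*G
(-14938 + 15667)/(46216 + k(-109, P)) = (-14938 + 15667)/(46216 - 3*(-109)) = 729/(46216 + 327) = 729/46543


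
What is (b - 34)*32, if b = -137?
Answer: -5472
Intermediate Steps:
(b - 34)*32 = (-137 - 34)*32 = -171*32 = -5472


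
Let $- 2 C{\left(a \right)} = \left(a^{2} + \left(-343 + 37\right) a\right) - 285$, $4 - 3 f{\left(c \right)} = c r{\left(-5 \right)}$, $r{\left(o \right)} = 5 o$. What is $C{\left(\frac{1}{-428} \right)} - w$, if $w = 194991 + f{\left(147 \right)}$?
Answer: $- \frac{215507026523}{1099104} \approx -1.9608 \cdot 10^{5}$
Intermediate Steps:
$f{\left(c \right)} = \frac{4}{3} + \frac{25 c}{3}$ ($f{\left(c \right)} = \frac{4}{3} - \frac{c 5 \left(-5\right)}{3} = \frac{4}{3} - \frac{c \left(-25\right)}{3} = \frac{4}{3} - \frac{\left(-25\right) c}{3} = \frac{4}{3} + \frac{25 c}{3}$)
$C{\left(a \right)} = \frac{285}{2} + 153 a - \frac{a^{2}}{2}$ ($C{\left(a \right)} = - \frac{\left(a^{2} + \left(-343 + 37\right) a\right) - 285}{2} = - \frac{\left(a^{2} - 306 a\right) - 285}{2} = - \frac{-285 + a^{2} - 306 a}{2} = \frac{285}{2} + 153 a - \frac{a^{2}}{2}$)
$w = \frac{588652}{3}$ ($w = 194991 + \left(\frac{4}{3} + \frac{25}{3} \cdot 147\right) = 194991 + \left(\frac{4}{3} + 1225\right) = 194991 + \frac{3679}{3} = \frac{588652}{3} \approx 1.9622 \cdot 10^{5}$)
$C{\left(\frac{1}{-428} \right)} - w = \left(\frac{285}{2} + \frac{153}{-428} - \frac{\left(\frac{1}{-428}\right)^{2}}{2}\right) - \frac{588652}{3} = \left(\frac{285}{2} + 153 \left(- \frac{1}{428}\right) - \frac{\left(- \frac{1}{428}\right)^{2}}{2}\right) - \frac{588652}{3} = \left(\frac{285}{2} - \frac{153}{428} - \frac{1}{366368}\right) - \frac{588652}{3} = \frac{52076471}{366368} - \frac{588652}{3} = - \frac{215507026523}{1099104}$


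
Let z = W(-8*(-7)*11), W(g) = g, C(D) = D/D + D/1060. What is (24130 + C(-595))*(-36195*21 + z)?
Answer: -3885231024787/212 ≈ -1.8327e+10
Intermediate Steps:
C(D) = 1 + D/1060 (C(D) = 1 + D*(1/1060) = 1 + D/1060)
z = 616 (z = -8*(-7)*11 = 56*11 = 616)
(24130 + C(-595))*(-36195*21 + z) = (24130 + (1 + (1/1060)*(-595)))*(-36195*21 + 616) = (24130 + (1 - 119/212))*(-760095 + 616) = (24130 + 93/212)*(-759479) = (5115653/212)*(-759479) = -3885231024787/212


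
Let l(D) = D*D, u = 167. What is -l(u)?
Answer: -27889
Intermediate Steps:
l(D) = D**2
-l(u) = -1*167**2 = -1*27889 = -27889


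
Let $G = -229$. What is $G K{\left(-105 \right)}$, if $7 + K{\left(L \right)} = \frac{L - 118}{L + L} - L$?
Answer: $- \frac{4763887}{210} \approx -22685.0$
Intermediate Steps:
$K{\left(L \right)} = -7 - L + \frac{-118 + L}{2 L}$ ($K{\left(L \right)} = -7 - \left(L - \frac{L - 118}{L + L}\right) = -7 - \left(L - \frac{-118 + L}{2 L}\right) = -7 - L + \frac{-118 + L}{2 L}$)
$G K{\left(-105 \right)} = - 229 \left(- \frac{13}{2} - -105 - \frac{59}{-105}\right) = - 229 \left(- \frac{13}{2} + 105 - - \frac{59}{105}\right) = - 229 \left(- \frac{13}{2} + 105 + \frac{59}{105}\right) = \left(-229\right) \frac{20803}{210} = - \frac{4763887}{210}$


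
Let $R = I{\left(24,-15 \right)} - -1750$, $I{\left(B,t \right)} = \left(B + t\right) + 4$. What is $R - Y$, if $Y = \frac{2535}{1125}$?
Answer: $\frac{132056}{75} \approx 1760.7$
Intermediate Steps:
$I{\left(B,t \right)} = 4 + B + t$
$Y = \frac{169}{75}$ ($Y = 2535 \cdot \frac{1}{1125} = \frac{169}{75} \approx 2.2533$)
$R = 1763$ ($R = \left(4 + 24 - 15\right) - -1750 = 13 + 1750 = 1763$)
$R - Y = 1763 - \frac{169}{75} = \frac{132056}{75}$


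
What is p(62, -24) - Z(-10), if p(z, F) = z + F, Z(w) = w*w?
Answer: -62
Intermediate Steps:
Z(w) = w²
p(z, F) = F + z
p(62, -24) - Z(-10) = (-24 + 62) - 1*(-10)² = 38 - 1*100 = 38 - 100 = -62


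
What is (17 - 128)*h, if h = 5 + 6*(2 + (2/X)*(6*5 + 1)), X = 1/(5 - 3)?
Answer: -84471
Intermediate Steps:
X = ½ (X = 1/2 = ½ ≈ 0.50000)
h = 761 (h = 5 + 6*(2 + (2/(½))*(6*5 + 1)) = 5 + 6*(2 + (2*2)*(30 + 1)) = 5 + 6*(2 + 4*31) = 5 + 6*(2 + 124) = 5 + 6*126 = 5 + 756 = 761)
(17 - 128)*h = (17 - 128)*761 = -111*761 = -84471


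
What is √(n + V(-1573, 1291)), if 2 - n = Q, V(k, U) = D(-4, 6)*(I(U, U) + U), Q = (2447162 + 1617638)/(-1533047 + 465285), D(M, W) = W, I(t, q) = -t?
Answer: √1655117588722/533881 ≈ 2.4097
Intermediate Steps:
Q = -2032400/533881 (Q = 4064800/(-1067762) = 4064800*(-1/1067762) = -2032400/533881 ≈ -3.8068)
V(k, U) = 0 (V(k, U) = 6*(-U + U) = 6*0 = 0)
n = 3100162/533881 (n = 2 - 1*(-2032400/533881) = 2 + 2032400/533881 = 3100162/533881 ≈ 5.8068)
√(n + V(-1573, 1291)) = √(3100162/533881 + 0) = √(3100162/533881) = √1655117588722/533881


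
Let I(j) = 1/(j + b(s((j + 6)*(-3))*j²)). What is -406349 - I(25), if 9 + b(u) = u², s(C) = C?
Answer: -1372856452204710/3378515641 ≈ -4.0635e+5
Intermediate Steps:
b(u) = -9 + u²
I(j) = 1/(-9 + j + j⁴*(-18 - 3*j)²) (I(j) = 1/(j + (-9 + (((j + 6)*(-3))*j²)²)) = 1/(j + (-9 + (((6 + j)*(-3))*j²)²)) = 1/(j + (-9 + ((-18 - 3*j)*j²)²)) = 1/(j + (-9 + (j²*(-18 - 3*j))²)) = 1/(j + (-9 + j⁴*(-18 - 3*j)²)) = 1/(-9 + j + j⁴*(-18 - 3*j)²))
-406349 - I(25) = -406349 - 1/(-9 + 25 + 9*25⁴*(6 + 25)²) = -406349 - 1/(-9 + 25 + 9*390625*31²) = -406349 - 1/(-9 + 25 + 9*390625*961) = -406349 - 1/(-9 + 25 + 3378515625) = -406349 - 1/3378515641 = -1372856452204710/3378515641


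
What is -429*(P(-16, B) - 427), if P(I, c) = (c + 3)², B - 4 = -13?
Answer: 167739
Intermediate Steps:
B = -9 (B = 4 - 13 = -9)
P(I, c) = (3 + c)²
-429*(P(-16, B) - 427) = -429*((3 - 9)² - 427) = -429*((-6)² - 427) = -429*(36 - 427) = -429*(-391) = 167739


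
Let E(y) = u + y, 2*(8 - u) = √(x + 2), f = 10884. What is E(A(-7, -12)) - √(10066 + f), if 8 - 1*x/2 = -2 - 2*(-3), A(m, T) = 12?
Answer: 20 - 5*√838 - √10/2 ≈ -126.32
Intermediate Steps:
x = 8 (x = 16 - 2*(-2 - 2*(-3)) = 16 - 2*(-2 + 6) = 16 - 2*4 = 16 - 8 = 8)
u = 8 - √10/2 (u = 8 - √(8 + 2)/2 = 8 - √10/2 ≈ 6.4189)
E(y) = 8 + y - √10/2 (E(y) = (8 - √10/2) + y = 8 + y - √10/2)
E(A(-7, -12)) - √(10066 + f) = (8 + 12 - √10/2) - √(10066 + 10884) = (20 - √10/2) - √20950 = (20 - √10/2) - 5*√838 = 20 - 5*√838 - √10/2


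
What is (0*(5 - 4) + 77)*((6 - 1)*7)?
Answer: 2695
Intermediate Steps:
(0*(5 - 4) + 77)*((6 - 1)*7) = (0*1 + 77)*(5*7) = (0 + 77)*35 = 77*35 = 2695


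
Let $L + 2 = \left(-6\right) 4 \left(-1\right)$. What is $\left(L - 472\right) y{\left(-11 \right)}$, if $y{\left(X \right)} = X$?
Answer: $4950$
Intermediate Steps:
$L = 22$ ($L = -2 + \left(-6\right) 4 \left(-1\right) = -2 - -24 = -2 + 24 = 22$)
$\left(L - 472\right) y{\left(-11 \right)} = \left(22 - 472\right) \left(-11\right) = \left(-450\right) \left(-11\right) = 4950$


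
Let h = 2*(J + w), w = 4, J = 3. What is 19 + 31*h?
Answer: 453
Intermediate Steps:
h = 14 (h = 2*(3 + 4) = 2*7 = 14)
19 + 31*h = 19 + 31*14 = 19 + 434 = 453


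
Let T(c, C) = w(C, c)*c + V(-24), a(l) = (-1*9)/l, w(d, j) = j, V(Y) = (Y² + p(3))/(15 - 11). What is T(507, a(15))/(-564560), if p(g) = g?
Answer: -205755/451648 ≈ -0.45556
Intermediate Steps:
V(Y) = ¾ + Y²/4 (V(Y) = (Y² + 3)/(15 - 11) = (3 + Y²)/4 = (3 + Y²)*(¼) = ¾ + Y²/4)
a(l) = -9/l
T(c, C) = 579/4 + c² (T(c, C) = c*c + (¾ + (¼)*(-24)²) = c² + (¾ + (¼)*576) = c² + (¾ + 144) = c² + 579/4 = 579/4 + c²)
T(507, a(15))/(-564560) = (579/4 + 507²)/(-564560) = (579/4 + 257049)*(-1/564560) = (1028775/4)*(-1/564560) = -205755/451648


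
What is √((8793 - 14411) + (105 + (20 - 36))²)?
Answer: 7*√47 ≈ 47.990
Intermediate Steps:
√((8793 - 14411) + (105 + (20 - 36))²) = √(-5618 + (105 - 16)²) = √(-5618 + 89²) = √(-5618 + 7921) = √2303 = 7*√47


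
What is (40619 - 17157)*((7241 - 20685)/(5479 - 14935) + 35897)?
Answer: 995538047239/1182 ≈ 8.4225e+8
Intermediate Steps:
(40619 - 17157)*((7241 - 20685)/(5479 - 14935) + 35897) = 23462*(-13444/(-9456) + 35897) = 23462*(-13444*(-1/9456) + 35897) = 23462*(3361/2364 + 35897) = 23462*(84863869/2364) = 995538047239/1182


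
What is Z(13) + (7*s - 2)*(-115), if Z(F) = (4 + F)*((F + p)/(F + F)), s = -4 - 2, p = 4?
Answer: 131849/26 ≈ 5071.1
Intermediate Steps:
s = -6
Z(F) = (4 + F)**2/(2*F) (Z(F) = (4 + F)*((F + 4)/(F + F)) = (4 + F)*((4 + F)/((2*F))) = (4 + F)*((4 + F)*(1/(2*F))) = (4 + F)*((4 + F)/(2*F)) = (4 + F)**2/(2*F))
Z(13) + (7*s - 2)*(-115) = (4 + (1/2)*13 + 8/13) + (7*(-6) - 2)*(-115) = (4 + 13/2 + 8*(1/13)) + (-42 - 2)*(-115) = (4 + 13/2 + 8/13) - 44*(-115) = 289/26 + 5060 = 131849/26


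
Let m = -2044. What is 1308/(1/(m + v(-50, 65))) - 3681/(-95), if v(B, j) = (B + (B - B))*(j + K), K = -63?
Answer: -266409759/95 ≈ -2.8043e+6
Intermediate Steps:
v(B, j) = B*(-63 + j) (v(B, j) = (B + (B - B))*(j - 63) = (B + 0)*(-63 + j) = B*(-63 + j))
1308/(1/(m + v(-50, 65))) - 3681/(-95) = 1308/(1/(-2044 - 50*(-63 + 65))) - 3681/(-95) = 1308/(1/(-2044 - 50*2)) - 3681*(-1/95) = 1308/(1/(-2044 - 100)) + 3681/95 = 1308/(1/(-2144)) + 3681/95 = 1308/(-1/2144) + 3681/95 = 1308*(-2144) + 3681/95 = -2804352 + 3681/95 = -266409759/95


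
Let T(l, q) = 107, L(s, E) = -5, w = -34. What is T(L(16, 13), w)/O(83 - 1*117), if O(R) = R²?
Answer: 107/1156 ≈ 0.092561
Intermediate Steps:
T(L(16, 13), w)/O(83 - 1*117) = 107/((83 - 1*117)²) = 107/((83 - 117)²) = 107/((-34)²) = 107/1156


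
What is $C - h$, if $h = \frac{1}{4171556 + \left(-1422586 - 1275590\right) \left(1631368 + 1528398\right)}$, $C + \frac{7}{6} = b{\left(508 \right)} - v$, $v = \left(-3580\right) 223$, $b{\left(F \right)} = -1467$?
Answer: $\frac{20381432977650092533}{25576801845780} \approx 7.9687 \cdot 10^{5}$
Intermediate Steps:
$v = -798340$
$C = \frac{4781231}{6}$ ($C = - \frac{7}{6} - -796873 = - \frac{7}{6} + \left(-1467 + 798340\right) = - \frac{7}{6} + 796873 = \frac{4781231}{6} \approx 7.9687 \cdot 10^{5}$)
$h = - \frac{1}{8525600615260}$ ($h = \frac{1}{4171556 - 8525604786816} = \frac{1}{-8525600615260} = - \frac{1}{8525600615260} \approx -1.1729 \cdot 10^{-13}$)
$C - h = \frac{4781231}{6} - - \frac{1}{8525600615260} = \frac{4781231}{6} + \frac{1}{8525600615260} = \frac{20381432977650092533}{25576801845780}$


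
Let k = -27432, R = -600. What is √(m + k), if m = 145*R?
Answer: 16*I*√447 ≈ 338.28*I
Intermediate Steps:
m = -87000 (m = 145*(-600) = -87000)
√(m + k) = √(-87000 - 27432) = √(-114432) = 16*I*√447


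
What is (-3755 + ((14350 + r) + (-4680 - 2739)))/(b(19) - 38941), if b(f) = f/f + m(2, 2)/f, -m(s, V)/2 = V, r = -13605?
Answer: 198151/739864 ≈ 0.26782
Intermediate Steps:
m(s, V) = -2*V
b(f) = 1 - 4/f (b(f) = f/f + (-2*2)/f = 1 - 4/f)
(-3755 + ((14350 + r) + (-4680 - 2739)))/(b(19) - 38941) = (-3755 + ((14350 - 13605) + (-4680 - 2739)))/((-4 + 19)/19 - 38941) = (-3755 + (745 - 7419))/((1/19)*15 - 38941) = (-3755 - 6674)/(15/19 - 38941) = -10429/(-739864/19) = -10429*(-19/739864) = 198151/739864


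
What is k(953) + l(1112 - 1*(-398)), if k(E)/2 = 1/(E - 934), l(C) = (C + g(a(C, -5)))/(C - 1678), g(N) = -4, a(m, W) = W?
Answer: -4713/532 ≈ -8.8590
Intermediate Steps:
l(C) = (-4 + C)/(-1678 + C) (l(C) = (C - 4)/(C - 1678) = (-4 + C)/(-1678 + C))
k(E) = 2/(-934 + E) (k(E) = 2/(E - 934) = 2/(-934 + E))
k(953) + l(1112 - 1*(-398)) = 2/(-934 + 953) + (-4 + (1112 - 1*(-398)))/(-1678 + (1112 - 1*(-398))) = 2/19 + (-4 + (1112 + 398))/(-1678 + (1112 + 398)) = 2*(1/19) + (-4 + 1510)/(-1678 + 1510) = 2/19 + 1506/(-168) = 2/19 - 1/168*1506 = 2/19 - 251/28 = -4713/532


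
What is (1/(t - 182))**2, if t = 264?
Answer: 1/6724 ≈ 0.00014872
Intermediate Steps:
(1/(t - 182))**2 = (1/(264 - 182))**2 = (1/82)**2 = 1/6724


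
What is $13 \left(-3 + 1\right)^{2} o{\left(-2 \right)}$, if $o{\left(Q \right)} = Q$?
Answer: $-104$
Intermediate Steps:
$13 \left(-3 + 1\right)^{2} o{\left(-2 \right)} = 13 \left(-3 + 1\right)^{2} \left(-2\right) = 13 \left(-2\right)^{2} \left(-2\right) = 13 \cdot 4 \left(-2\right) = 52 \left(-2\right) = -104$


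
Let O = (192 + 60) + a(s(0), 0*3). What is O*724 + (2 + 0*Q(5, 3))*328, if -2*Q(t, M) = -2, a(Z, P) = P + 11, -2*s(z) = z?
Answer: 191068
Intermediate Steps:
s(z) = -z/2
a(Z, P) = 11 + P
Q(t, M) = 1 (Q(t, M) = -½*(-2) = 1)
O = 263 (O = (192 + 60) + (11 + 0*3) = 252 + (11 + 0) = 252 + 11 = 263)
O*724 + (2 + 0*Q(5, 3))*328 = 263*724 + (2 + 0*1)*328 = 190412 + (2 + 0)*328 = 190412 + 2*328 = 190412 + 656 = 191068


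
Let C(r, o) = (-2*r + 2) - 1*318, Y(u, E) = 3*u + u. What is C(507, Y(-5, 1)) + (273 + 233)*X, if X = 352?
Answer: 176782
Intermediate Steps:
Y(u, E) = 4*u
C(r, o) = -316 - 2*r (C(r, o) = (2 - 2*r) - 318 = -316 - 2*r)
C(507, Y(-5, 1)) + (273 + 233)*X = (-316 - 2*507) + (273 + 233)*352 = (-316 - 1014) + 506*352 = -1330 + 178112 = 176782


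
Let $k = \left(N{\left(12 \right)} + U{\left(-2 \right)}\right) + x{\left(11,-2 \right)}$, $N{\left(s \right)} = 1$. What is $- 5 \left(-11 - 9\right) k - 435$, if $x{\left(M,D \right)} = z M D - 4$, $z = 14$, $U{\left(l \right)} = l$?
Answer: $-31735$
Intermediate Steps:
$x{\left(M,D \right)} = -4 + 14 D M$ ($x{\left(M,D \right)} = 14 M D - 4 = 14 D M - 4 = -4 + 14 D M$)
$k = -313$ ($k = \left(1 - 2\right) + \left(-4 + 14 \left(-2\right) 11\right) = -1 - 312 = -313$)
$- 5 \left(-11 - 9\right) k - 435 = - 5 \left(-11 - 9\right) \left(-313\right) - 435 = \left(-5\right) \left(-20\right) \left(-313\right) - 435 = 100 \left(-313\right) - 435 = -31300 - 435 = -31735$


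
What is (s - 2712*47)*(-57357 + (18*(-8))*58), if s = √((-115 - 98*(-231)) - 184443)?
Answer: 8375531976 - 525672*I*√2530 ≈ 8.3755e+9 - 2.6441e+7*I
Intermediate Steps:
s = 8*I*√2530 (s = √((-115 + 22638) - 184443) = √(22523 - 184443) = √(-161920) = 8*I*√2530 ≈ 402.39*I)
(s - 2712*47)*(-57357 + (18*(-8))*58) = (8*I*√2530 - 2712*47)*(-57357 + (18*(-8))*58) = (8*I*√2530 - 127464)*(-57357 - 144*58) = (-127464 + 8*I*√2530)*(-57357 - 8352) = (-127464 + 8*I*√2530)*(-65709) = 8375531976 - 525672*I*√2530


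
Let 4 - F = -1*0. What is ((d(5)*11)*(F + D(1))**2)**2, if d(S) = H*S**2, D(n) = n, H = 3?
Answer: 425390625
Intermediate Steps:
F = 4 (F = 4 - (-1)*0 = 4 - 1*0 = 4 + 0 = 4)
d(S) = 3*S**2
((d(5)*11)*(F + D(1))**2)**2 = (((3*5**2)*11)*(4 + 1)**2)**2 = (((3*25)*11)*5**2)**2 = ((75*11)*25)**2 = (825*25)**2 = 20625**2 = 425390625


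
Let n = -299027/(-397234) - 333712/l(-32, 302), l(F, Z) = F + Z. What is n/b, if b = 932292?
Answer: -66240507659/49995640844280 ≈ -0.0013249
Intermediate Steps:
n = -66240507659/53626590 (n = -299027/(-397234) - 333712/(-32 + 302) = -299027*(-1/397234) - 333712/270 = 299027/397234 - 333712*1/270 = 299027/397234 - 166856/135 = -66240507659/53626590 ≈ -1235.2)
n/b = -66240507659/53626590/932292 = -66240507659/53626590*1/932292 = -66240507659/49995640844280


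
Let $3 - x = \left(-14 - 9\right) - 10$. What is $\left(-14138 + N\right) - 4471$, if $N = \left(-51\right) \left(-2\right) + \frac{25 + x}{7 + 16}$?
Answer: $- \frac{425600}{23} \approx -18504.0$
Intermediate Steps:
$x = 36$ ($x = 3 - \left(\left(-14 - 9\right) - 10\right) = 3 - \left(-23 - 10\right) = 3 - -33 = 3 + 33 = 36$)
$N = \frac{2407}{23}$ ($N = \left(-51\right) \left(-2\right) + \frac{25 + 36}{7 + 16} = 102 + \frac{61}{23} = \frac{2407}{23} \approx 104.65$)
$\left(-14138 + N\right) - 4471 = \left(-14138 + \frac{2407}{23}\right) - 4471 = - \frac{322767}{23} - 4471 = - \frac{425600}{23}$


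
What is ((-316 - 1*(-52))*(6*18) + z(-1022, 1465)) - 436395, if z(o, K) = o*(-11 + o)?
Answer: 590819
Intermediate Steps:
((-316 - 1*(-52))*(6*18) + z(-1022, 1465)) - 436395 = ((-316 - 1*(-52))*(6*18) - 1022*(-11 - 1022)) - 436395 = ((-316 + 52)*108 - 1022*(-1033)) - 436395 = (-264*108 + 1055726) - 436395 = (-28512 + 1055726) - 436395 = 1027214 - 436395 = 590819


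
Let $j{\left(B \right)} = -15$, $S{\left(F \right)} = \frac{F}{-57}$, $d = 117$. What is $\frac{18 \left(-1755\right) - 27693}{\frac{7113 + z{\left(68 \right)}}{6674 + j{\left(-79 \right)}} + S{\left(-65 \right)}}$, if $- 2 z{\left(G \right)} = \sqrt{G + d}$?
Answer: $- \frac{75450316722003216}{2810826007639} - \frac{2565186199506 \sqrt{185}}{2810826007639} \approx -26855.0$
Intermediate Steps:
$S{\left(F \right)} = - \frac{F}{57}$ ($S{\left(F \right)} = F \left(- \frac{1}{57}\right) = - \frac{F}{57}$)
$z{\left(G \right)} = - \frac{\sqrt{117 + G}}{2}$ ($z{\left(G \right)} = - \frac{\sqrt{G + 117}}{2} = - \frac{\sqrt{117 + G}}{2}$)
$\frac{18 \left(-1755\right) - 27693}{\frac{7113 + z{\left(68 \right)}}{6674 + j{\left(-79 \right)}} + S{\left(-65 \right)}} = \frac{18 \left(-1755\right) - 27693}{\frac{7113 - \frac{\sqrt{117 + 68}}{2}}{6674 - 15} - - \frac{65}{57}} = \frac{-31590 - 27693}{\frac{7113 - \frac{\sqrt{185}}{2}}{6659} + \frac{65}{57}} = - \frac{59283}{\left(7113 - \frac{\sqrt{185}}{2}\right) \frac{1}{6659} + \frac{65}{57}} = - \frac{59283}{\left(\frac{7113}{6659} - \frac{\sqrt{185}}{13318}\right) + \frac{65}{57}} = - \frac{59283}{\frac{838276}{379563} - \frac{\sqrt{185}}{13318}}$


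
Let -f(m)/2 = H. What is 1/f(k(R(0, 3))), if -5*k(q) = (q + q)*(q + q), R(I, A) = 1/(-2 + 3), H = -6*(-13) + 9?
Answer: -1/174 ≈ -0.0057471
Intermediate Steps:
H = 87 (H = 78 + 9 = 87)
R(I, A) = 1 (R(I, A) = 1/1 = 1)
k(q) = -4*q**2/5 (k(q) = -(q + q)*(q + q)/5 = -2*q*2*q/5 = -4*q**2/5)
f(m) = -174 (f(m) = -2*87 = -174)
1/f(k(R(0, 3))) = 1/(-174) = -1/174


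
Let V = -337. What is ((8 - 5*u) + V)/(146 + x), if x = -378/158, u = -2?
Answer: -25201/11345 ≈ -2.2213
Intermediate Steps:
x = -189/79 (x = -378*1/158 = -189/79 ≈ -2.3924)
((8 - 5*u) + V)/(146 + x) = ((8 - 5*(-2)) - 337)/(146 - 189/79) = ((8 + 10) - 337)/(11345/79) = (18 - 337)*(79/11345) = -319*79/11345 = -25201/11345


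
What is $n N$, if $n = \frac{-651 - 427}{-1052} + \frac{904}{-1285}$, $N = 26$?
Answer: $\frac{2822443}{337955} \approx 8.3515$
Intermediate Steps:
$n = \frac{217111}{675910}$ ($n = \left(-651 - 427\right) \left(- \frac{1}{1052}\right) + 904 \left(- \frac{1}{1285}\right) = \left(-1078\right) \left(- \frac{1}{1052}\right) - \frac{904}{1285} = \frac{539}{526} - \frac{904}{1285} = \frac{217111}{675910} \approx 0.32121$)
$n N = \frac{217111}{675910} \cdot 26 = \frac{2822443}{337955}$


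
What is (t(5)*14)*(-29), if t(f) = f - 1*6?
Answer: 406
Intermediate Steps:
t(f) = -6 + f (t(f) = f - 6 = -6 + f)
(t(5)*14)*(-29) = ((-6 + 5)*14)*(-29) = -1*14*(-29) = -14*(-29) = 406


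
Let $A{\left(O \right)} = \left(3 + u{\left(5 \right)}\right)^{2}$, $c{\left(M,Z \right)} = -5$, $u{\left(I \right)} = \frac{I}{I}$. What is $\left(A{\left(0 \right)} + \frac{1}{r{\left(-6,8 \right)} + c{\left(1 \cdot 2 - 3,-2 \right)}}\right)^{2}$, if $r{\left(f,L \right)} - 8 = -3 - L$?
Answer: $\frac{16129}{64} \approx 252.02$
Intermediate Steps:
$u{\left(I \right)} = 1$
$r{\left(f,L \right)} = 5 - L$ ($r{\left(f,L \right)} = 8 - \left(3 + L\right) = 5 - L$)
$A{\left(O \right)} = 16$ ($A{\left(O \right)} = \left(3 + 1\right)^{2} = 4^{2} = 16$)
$\left(A{\left(0 \right)} + \frac{1}{r{\left(-6,8 \right)} + c{\left(1 \cdot 2 - 3,-2 \right)}}\right)^{2} = \left(16 + \frac{1}{\left(5 - 8\right) - 5}\right)^{2} = \left(16 + \frac{1}{-3 - 5}\right)^{2} = \left(16 + \frac{1}{-8}\right)^{2} = \left(16 - \frac{1}{8}\right)^{2} = \left(\frac{127}{8}\right)^{2} = \frac{16129}{64}$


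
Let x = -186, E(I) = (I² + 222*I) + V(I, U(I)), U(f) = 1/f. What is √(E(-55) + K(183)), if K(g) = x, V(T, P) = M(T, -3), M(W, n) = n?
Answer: I*√9374 ≈ 96.819*I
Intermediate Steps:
V(T, P) = -3
E(I) = -3 + I² + 222*I (E(I) = (I² + 222*I) - 3 = -3 + I² + 222*I)
K(g) = -186
√(E(-55) + K(183)) = √((-3 + (-55)² + 222*(-55)) - 186) = √((-3 + 3025 - 12210) - 186) = √(-9188 - 186) = √(-9374) = I*√9374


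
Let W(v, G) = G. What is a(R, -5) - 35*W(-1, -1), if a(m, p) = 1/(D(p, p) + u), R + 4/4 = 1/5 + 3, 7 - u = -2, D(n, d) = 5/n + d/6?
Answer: 1511/43 ≈ 35.140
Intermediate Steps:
D(n, d) = 5/n + d/6 (D(n, d) = 5/n + d*(1/6) = 5/n + d/6)
u = 9 (u = 7 - 1*(-2) = 7 + 2 = 9)
R = 11/5 (R = -1 + (1/5 + 3) = -1 + 16/5 = 11/5 ≈ 2.2000)
a(m, p) = 1/(9 + 5/p + p/6) (a(m, p) = 1/((5/p + p/6) + 9) = 1/(9 + 5/p + p/6))
a(R, -5) - 35*W(-1, -1) = 6*(-5)/(30 + (-5)**2 + 54*(-5)) - 35*(-1) = 6*(-5)/(30 + 25 - 270) + 35 = 6*(-5)/(-215) + 35 = 6*(-5)*(-1/215) + 35 = 6/43 + 35 = 1511/43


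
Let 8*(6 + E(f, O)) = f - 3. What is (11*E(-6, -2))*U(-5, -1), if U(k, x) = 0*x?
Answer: 0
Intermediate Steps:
U(k, x) = 0
E(f, O) = -51/8 + f/8 (E(f, O) = -6 + (f - 3)/8 = -6 + (-3 + f)/8 = -6 + (-3/8 + f/8) = -51/8 + f/8)
(11*E(-6, -2))*U(-5, -1) = (11*(-51/8 + (1/8)*(-6)))*0 = (11*(-51/8 - 3/4))*0 = (11*(-57/8))*0 = -627/8*0 = 0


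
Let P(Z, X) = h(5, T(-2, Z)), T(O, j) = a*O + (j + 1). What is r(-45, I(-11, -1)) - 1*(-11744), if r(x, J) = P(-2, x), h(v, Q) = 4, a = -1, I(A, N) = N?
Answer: 11748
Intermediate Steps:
T(O, j) = 1 + j - O (T(O, j) = -O + (j + 1) = -O + (1 + j) = 1 + j - O)
P(Z, X) = 4
r(x, J) = 4
r(-45, I(-11, -1)) - 1*(-11744) = 4 - 1*(-11744) = 4 + 11744 = 11748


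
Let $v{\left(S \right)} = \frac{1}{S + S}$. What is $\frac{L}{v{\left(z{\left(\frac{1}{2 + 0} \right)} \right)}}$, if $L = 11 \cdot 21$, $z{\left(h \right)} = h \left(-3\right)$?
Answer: $-693$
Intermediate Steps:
$z{\left(h \right)} = - 3 h$
$v{\left(S \right)} = \frac{1}{2 S}$
$L = 231$
$\frac{L}{v{\left(z{\left(\frac{1}{2 + 0} \right)} \right)}} = \frac{231}{\frac{1}{2} \frac{1}{\left(-3\right) \frac{1}{2 + 0}}} = \frac{231}{\frac{1}{2} \frac{1}{\left(-3\right) \frac{1}{2}}} = \frac{231}{\frac{1}{2} \frac{1}{- \frac{3}{2}}} = \frac{231}{\frac{1}{2} \left(- \frac{2}{3}\right)} = \frac{231}{- \frac{1}{3}} = 231 \left(-3\right) = -693$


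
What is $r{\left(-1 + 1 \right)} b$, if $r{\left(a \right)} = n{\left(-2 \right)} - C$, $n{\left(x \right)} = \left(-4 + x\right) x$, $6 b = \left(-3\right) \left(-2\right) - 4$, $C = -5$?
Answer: $\frac{17}{3} \approx 5.6667$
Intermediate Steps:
$b = \frac{1}{3}$ ($b = \frac{\left(-3\right) \left(-2\right) - 4}{6} = \frac{6 - 4}{6} = \frac{1}{6} \cdot 2 = \frac{1}{3} \approx 0.33333$)
$n{\left(x \right)} = x \left(-4 + x\right)$
$r{\left(a \right)} = 17$ ($r{\left(a \right)} = - 2 \left(-4 - 2\right) - -5 = \left(-2\right) \left(-6\right) + 5 = 12 + 5 = 17$)
$r{\left(-1 + 1 \right)} b = 17 \cdot \frac{1}{3} = \frac{17}{3}$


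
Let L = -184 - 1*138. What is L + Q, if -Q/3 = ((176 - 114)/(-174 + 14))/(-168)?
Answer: -1442591/4480 ≈ -322.01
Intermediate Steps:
L = -322 (L = -184 - 138 = -322)
Q = -31/4480 (Q = -3*(176 - 114)/(-174 + 14)/(-168) = -3*62/(-160)*(-1)/168 = -3*62*(-1/160)*(-1)/168 = -(-93)*(-1)/(80*168) = -3*31/13440 = -31/4480 ≈ -0.0069196)
L + Q = -322 - 31/4480 = -1442591/4480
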